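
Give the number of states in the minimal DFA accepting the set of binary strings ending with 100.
By Myhill–Nerode, count the distinguishable equivalence classes: 4 classes — one per longest suffix of the input that is a prefix of '100' (lengths 0 through 3); only the length-3 class is accepting.
4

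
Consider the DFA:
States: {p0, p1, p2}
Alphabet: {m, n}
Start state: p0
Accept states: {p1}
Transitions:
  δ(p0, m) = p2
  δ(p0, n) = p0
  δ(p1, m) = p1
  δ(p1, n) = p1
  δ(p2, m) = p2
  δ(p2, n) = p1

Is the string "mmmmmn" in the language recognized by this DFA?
Processing string "mmmmmn":
  p0 --m--> p2
  p2 --m--> p2
  p2 --m--> p2
  p2 --m--> p2
  p2 --m--> p2
  p2 --n--> p1
Final state: p1
Accept states: {p1}
Yes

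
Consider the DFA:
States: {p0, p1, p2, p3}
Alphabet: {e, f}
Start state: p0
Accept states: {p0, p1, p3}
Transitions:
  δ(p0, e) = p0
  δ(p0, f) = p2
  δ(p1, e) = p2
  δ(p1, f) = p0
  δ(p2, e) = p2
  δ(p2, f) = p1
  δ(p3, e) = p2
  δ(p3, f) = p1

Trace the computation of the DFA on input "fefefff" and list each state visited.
read 'f': p0 → p2
  read 'e': p2 → p2
  read 'f': p2 → p1
  read 'e': p1 → p2
  read 'f': p2 → p1
  read 'f': p1 → p0
  read 'f': p0 → p2
p0 -> p2 -> p2 -> p1 -> p2 -> p1 -> p0 -> p2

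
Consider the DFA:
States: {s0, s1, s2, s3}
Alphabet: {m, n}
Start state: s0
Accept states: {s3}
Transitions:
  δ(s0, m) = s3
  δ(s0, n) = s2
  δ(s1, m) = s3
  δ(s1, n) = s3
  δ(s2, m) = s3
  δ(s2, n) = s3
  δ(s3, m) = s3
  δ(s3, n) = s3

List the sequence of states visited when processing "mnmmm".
read 'm': s0 → s3
  read 'n': s3 → s3
  read 'm': s3 → s3
  read 'm': s3 → s3
  read 'm': s3 → s3
s0 -> s3 -> s3 -> s3 -> s3 -> s3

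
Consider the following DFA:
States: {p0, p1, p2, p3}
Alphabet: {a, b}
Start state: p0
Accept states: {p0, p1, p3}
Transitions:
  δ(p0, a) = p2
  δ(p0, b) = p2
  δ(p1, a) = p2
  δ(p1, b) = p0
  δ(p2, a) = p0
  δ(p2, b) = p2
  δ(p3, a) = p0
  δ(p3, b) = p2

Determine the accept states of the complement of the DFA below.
Complement accept states = All states \ Original accept states
= {p0, p1, p2, p3} \ {p0, p1, p3}
{p2}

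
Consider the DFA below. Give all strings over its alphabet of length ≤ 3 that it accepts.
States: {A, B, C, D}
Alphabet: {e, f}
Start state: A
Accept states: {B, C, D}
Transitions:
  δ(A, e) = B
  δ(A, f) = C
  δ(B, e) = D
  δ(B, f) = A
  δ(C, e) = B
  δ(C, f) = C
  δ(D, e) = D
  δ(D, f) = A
e, f, ee, fe, ff, eee, efe, eff, fee, ffe, fff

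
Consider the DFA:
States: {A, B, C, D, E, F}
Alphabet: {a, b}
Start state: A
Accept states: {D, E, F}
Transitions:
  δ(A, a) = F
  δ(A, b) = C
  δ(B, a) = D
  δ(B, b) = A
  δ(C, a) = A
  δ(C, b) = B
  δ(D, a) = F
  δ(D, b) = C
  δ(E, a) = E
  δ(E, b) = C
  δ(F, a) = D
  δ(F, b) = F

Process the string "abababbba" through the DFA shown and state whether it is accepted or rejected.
Processing string "abababbba":
  A --a--> F
  F --b--> F
  F --a--> D
  D --b--> C
  C --a--> A
  A --b--> C
  C --b--> B
  B --b--> A
  A --a--> F
Final state: F
Accept states: {D, E, F}
Yes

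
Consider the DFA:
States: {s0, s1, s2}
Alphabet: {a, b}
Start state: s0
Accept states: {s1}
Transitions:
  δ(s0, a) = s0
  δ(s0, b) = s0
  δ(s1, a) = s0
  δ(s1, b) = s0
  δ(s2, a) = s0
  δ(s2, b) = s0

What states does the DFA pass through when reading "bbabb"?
read 'b': s0 → s0
  read 'b': s0 → s0
  read 'a': s0 → s0
  read 'b': s0 → s0
  read 'b': s0 → s0
s0 -> s0 -> s0 -> s0 -> s0 -> s0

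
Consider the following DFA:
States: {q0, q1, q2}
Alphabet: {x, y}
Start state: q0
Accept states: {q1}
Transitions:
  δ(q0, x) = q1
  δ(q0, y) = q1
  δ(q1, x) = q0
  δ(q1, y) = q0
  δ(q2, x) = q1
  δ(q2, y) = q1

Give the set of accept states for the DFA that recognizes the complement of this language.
Complement accept states = All states \ Original accept states
= {q0, q1, q2} \ {q1}
{q0, q2}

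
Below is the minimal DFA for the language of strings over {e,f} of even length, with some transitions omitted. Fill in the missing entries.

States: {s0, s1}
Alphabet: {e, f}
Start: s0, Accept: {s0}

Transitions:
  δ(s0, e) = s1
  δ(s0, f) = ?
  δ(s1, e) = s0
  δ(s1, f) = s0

From the language and accept set, identify what each state tracks — s0: even length so far; s1: odd length so far.
Each missing δ(q, a) is the state matching the new tracked value after reading a.
δ(s0, f) = s1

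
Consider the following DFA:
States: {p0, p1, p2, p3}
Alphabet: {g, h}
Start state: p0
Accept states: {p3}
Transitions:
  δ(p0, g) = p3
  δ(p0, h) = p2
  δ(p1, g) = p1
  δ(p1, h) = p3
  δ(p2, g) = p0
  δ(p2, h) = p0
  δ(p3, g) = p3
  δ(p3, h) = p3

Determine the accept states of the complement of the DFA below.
Complement accept states = All states \ Original accept states
= {p0, p1, p2, p3} \ {p3}
{p0, p1, p2}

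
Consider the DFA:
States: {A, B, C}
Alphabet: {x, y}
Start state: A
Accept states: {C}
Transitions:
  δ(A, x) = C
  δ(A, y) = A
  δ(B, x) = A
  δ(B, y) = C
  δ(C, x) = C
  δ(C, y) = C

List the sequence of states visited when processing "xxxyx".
read 'x': A → C
  read 'x': C → C
  read 'x': C → C
  read 'y': C → C
  read 'x': C → C
A -> C -> C -> C -> C -> C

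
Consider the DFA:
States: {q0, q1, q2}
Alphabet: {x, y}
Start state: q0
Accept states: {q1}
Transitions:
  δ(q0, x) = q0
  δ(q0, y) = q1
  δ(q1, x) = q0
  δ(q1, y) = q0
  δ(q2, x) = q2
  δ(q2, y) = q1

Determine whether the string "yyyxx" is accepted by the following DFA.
Processing string "yyyxx":
  q0 --y--> q1
  q1 --y--> q0
  q0 --y--> q1
  q1 --x--> q0
  q0 --x--> q0
Final state: q0
Accept states: {q1}
No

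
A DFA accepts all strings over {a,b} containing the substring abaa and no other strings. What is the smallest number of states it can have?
By Myhill–Nerode, count the distinguishable equivalence classes: 5 classes — one per longest suffix of the input that is a prefix of 'abaa' (lengths 0 through 3), plus an absorbing 'already seen abaa' class.
5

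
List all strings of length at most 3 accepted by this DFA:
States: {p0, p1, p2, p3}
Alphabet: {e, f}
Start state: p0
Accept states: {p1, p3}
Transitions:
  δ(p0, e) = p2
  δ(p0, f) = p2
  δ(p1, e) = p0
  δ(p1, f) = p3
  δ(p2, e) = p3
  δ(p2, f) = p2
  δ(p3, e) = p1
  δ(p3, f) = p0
ee, fe, eee, efe, fee, ffe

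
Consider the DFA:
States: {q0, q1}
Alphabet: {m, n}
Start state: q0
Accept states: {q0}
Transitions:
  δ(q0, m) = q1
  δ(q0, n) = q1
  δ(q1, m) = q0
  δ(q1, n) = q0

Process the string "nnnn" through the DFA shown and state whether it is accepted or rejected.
Processing string "nnnn":
  q0 --n--> q1
  q1 --n--> q0
  q0 --n--> q1
  q1 --n--> q0
Final state: q0
Accept states: {q0}
Yes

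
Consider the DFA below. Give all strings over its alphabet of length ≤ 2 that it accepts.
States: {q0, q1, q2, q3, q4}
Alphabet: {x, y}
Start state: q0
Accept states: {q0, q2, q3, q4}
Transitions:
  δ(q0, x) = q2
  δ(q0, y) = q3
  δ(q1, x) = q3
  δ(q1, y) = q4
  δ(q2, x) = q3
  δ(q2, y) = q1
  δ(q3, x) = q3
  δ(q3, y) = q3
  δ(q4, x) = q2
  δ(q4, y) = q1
ε, x, y, xx, yx, yy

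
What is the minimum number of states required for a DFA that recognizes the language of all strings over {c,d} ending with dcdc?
By Myhill–Nerode, count the distinguishable equivalence classes: 5 classes — one per longest suffix of the input that is a prefix of 'dcdc' (lengths 0 through 4); only the length-4 class is accepting.
5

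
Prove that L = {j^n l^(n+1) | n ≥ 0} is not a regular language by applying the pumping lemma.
Assume L is regular with pumping length p. Idea: pumping the j-block breaks the fixed offset of 1.
Choose s = j^p l^(p+1) ∈ L. By the pumping lemma, s = xyz with |xy| ≤ p, |y| > 0, so y = j^k with k ≥ 1. Then xy²z = j^(p+k) l^(p+1). For this to be in L we would need p+1 = (p+k)+1, i.e. k = 0, contradicting k ≥ 1. So xy²z ∉ L.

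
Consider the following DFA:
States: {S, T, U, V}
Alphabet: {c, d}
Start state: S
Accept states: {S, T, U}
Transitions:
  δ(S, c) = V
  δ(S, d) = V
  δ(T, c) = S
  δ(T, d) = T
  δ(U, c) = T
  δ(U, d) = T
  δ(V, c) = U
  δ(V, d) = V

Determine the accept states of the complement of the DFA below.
Complement accept states = All states \ Original accept states
= {S, T, U, V} \ {S, T, U}
{V}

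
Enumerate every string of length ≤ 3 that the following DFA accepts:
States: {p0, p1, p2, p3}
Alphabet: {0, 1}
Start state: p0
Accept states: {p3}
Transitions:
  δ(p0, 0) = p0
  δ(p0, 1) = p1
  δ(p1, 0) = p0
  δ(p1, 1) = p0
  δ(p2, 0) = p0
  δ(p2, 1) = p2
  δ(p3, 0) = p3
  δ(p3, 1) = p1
None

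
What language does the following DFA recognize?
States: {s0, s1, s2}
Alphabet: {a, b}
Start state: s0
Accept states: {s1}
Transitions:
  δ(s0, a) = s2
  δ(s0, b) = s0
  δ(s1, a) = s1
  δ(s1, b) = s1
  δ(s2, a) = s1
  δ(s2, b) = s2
Testing a few strings:
  'baa' → accept
  'abb' → reject
  'a' → reject
  'bbab' → reject
State roles: s0=zero a's seen; s1=≥ two a's seen; s2=one a seen
All strings over {a,b} containing at least two a's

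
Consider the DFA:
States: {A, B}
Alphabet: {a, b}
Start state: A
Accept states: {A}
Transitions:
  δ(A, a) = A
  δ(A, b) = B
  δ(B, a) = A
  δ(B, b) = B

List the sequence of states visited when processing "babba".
read 'b': A → B
  read 'a': B → A
  read 'b': A → B
  read 'b': B → B
  read 'a': B → A
A -> B -> A -> B -> B -> A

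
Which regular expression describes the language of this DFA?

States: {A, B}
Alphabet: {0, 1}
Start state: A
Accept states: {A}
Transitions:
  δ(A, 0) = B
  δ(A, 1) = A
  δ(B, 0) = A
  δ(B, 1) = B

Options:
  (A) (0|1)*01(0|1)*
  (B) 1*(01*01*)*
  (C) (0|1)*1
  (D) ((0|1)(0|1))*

Check each option against the DFA on short strings; one disagreement eliminates an option:
  (A) (0|1)*01(0|1)*: on ε the DFA stays in A and accepts (A ∈ Accept), but the regex does not match it → eliminate
  (B) 1*(01*01*)*: agrees with the DFA on every string of length ≤ 6
  (C) (0|1)*1: on ε the DFA stays in A and accepts (A ∈ Accept), but the regex does not match it → eliminate
  (D) ((0|1)(0|1))*: on '1' the DFA goes A → A and accepts (A ∈ Accept), but the regex does not match it → eliminate
Only (B) is consistent with the DFA.
(B) 1*(01*01*)*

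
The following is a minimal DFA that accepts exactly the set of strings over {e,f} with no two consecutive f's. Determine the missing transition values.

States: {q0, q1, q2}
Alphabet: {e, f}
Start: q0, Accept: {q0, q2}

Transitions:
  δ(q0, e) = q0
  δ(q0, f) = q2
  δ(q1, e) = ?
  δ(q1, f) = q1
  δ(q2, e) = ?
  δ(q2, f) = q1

From the language and accept set, identify what each state tracks — q0: last symbol not f (ok); q1: saw ff (dead); q2: last symbol f (ok).
Each missing δ(q, a) is the state matching the new tracked value after reading a.
δ(q1, e) = q1; δ(q2, e) = q0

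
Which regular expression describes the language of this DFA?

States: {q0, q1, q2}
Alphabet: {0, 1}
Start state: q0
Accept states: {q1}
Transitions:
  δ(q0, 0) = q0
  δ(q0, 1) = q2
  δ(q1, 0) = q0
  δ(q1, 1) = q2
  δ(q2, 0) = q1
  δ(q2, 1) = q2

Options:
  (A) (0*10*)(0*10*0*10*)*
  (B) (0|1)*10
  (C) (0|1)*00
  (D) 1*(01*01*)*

Check each option against the DFA on short strings; one disagreement eliminates an option:
  (A) (0*10*)(0*10*0*10*)*: on '1' the DFA goes q0 → q2 and rejects (q2 ∉ Accept), but the regex matches it → eliminate
  (B) (0|1)*10: agrees with the DFA on every string of length ≤ 6
  (C) (0|1)*00: on '00' the DFA goes q0 → q0 → q0 and rejects (q0 ∉ Accept), but the regex matches it → eliminate
  (D) 1*(01*01*)*: on ε the DFA stays in q0 and rejects (q0 ∉ Accept), but the regex matches it → eliminate
Only (B) is consistent with the DFA.
(B) (0|1)*10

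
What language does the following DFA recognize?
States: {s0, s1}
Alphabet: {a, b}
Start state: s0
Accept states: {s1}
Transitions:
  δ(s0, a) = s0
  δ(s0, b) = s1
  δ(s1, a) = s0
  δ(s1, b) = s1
Testing a few strings:
  'b' → accept
  'ab' → accept
  'aaa' → reject
  'a' → reject
State roles: s0=last symbol not b; s1=last symbol is b
All strings over {a,b} ending with b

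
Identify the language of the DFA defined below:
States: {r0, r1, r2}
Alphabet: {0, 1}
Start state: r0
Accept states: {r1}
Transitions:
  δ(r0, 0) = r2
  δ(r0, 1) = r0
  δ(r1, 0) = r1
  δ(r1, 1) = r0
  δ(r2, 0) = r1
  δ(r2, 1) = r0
Testing a few strings:
  '1110' → reject
  '0' → reject
  '1000' → accept
  '1111' → reject
State roles: r0=last symbol not 0; r1=two trailing 0's; r2=one trailing 0
All binary strings ending with 00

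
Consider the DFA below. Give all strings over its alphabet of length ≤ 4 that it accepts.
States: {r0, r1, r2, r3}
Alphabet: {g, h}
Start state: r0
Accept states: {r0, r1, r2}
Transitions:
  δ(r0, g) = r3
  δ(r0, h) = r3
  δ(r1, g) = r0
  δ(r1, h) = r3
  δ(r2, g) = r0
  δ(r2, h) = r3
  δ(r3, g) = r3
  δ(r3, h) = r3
ε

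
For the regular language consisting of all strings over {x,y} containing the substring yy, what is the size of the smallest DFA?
By Myhill–Nerode, count the distinguishable equivalence classes: 3 classes — one per longest suffix of the input that is a prefix of 'yy' (lengths 0 through 1), plus an absorbing 'already seen yy' class.
3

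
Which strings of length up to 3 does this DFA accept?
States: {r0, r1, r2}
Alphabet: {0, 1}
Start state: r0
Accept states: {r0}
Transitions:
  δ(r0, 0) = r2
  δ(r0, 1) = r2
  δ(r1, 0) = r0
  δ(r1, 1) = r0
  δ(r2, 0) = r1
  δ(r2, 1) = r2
ε, 000, 001, 100, 101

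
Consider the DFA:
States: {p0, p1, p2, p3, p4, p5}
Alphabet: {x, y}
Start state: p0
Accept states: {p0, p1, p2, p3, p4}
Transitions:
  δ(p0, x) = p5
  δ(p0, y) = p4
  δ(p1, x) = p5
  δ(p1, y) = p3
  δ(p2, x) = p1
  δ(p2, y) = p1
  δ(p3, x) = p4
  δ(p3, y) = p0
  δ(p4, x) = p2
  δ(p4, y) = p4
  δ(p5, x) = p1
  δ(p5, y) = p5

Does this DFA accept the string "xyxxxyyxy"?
Processing string "xyxxxyyxy":
  p0 --x--> p5
  p5 --y--> p5
  p5 --x--> p1
  p1 --x--> p5
  p5 --x--> p1
  p1 --y--> p3
  p3 --y--> p0
  p0 --x--> p5
  p5 --y--> p5
Final state: p5
Accept states: {p0, p1, p2, p3, p4}
No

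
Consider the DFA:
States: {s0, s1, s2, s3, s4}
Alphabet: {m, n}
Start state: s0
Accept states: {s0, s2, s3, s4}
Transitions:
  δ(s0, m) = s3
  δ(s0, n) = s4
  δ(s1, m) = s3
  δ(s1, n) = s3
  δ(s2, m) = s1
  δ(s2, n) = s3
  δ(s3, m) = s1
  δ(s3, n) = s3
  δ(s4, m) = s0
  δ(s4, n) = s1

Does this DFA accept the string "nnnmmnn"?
Processing string "nnnmmnn":
  s0 --n--> s4
  s4 --n--> s1
  s1 --n--> s3
  s3 --m--> s1
  s1 --m--> s3
  s3 --n--> s3
  s3 --n--> s3
Final state: s3
Accept states: {s0, s2, s3, s4}
Yes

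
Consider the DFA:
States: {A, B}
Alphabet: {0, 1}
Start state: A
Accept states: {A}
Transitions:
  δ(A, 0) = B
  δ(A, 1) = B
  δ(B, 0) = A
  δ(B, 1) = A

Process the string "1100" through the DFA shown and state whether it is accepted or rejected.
Processing string "1100":
  A --1--> B
  B --1--> A
  A --0--> B
  B --0--> A
Final state: A
Accept states: {A}
Yes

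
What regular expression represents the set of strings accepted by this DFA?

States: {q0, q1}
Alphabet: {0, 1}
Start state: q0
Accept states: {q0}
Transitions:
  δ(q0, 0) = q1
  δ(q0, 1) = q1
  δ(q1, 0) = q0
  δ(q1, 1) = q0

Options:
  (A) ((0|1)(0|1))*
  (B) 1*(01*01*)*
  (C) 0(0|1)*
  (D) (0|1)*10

Check each option against the DFA on short strings; one disagreement eliminates an option:
  (A) ((0|1)(0|1))*: agrees with the DFA on every string of length ≤ 6
  (B) 1*(01*01*)*: on '1' the DFA goes q0 → q1 and rejects (q1 ∉ Accept), but the regex matches it → eliminate
  (C) 0(0|1)*: on ε the DFA stays in q0 and accepts (q0 ∈ Accept), but the regex does not match it → eliminate
  (D) (0|1)*10: on ε the DFA stays in q0 and accepts (q0 ∈ Accept), but the regex does not match it → eliminate
Only (A) is consistent with the DFA.
(A) ((0|1)(0|1))*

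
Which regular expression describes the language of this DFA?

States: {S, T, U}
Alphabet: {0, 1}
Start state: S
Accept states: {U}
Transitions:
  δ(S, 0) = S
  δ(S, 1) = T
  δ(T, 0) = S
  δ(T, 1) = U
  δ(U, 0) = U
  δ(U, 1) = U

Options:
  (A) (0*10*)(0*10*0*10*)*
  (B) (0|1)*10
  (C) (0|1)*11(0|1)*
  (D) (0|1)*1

Check each option against the DFA on short strings; one disagreement eliminates an option:
  (A) (0*10*)(0*10*0*10*)*: on '1' the DFA goes S → T and rejects (T ∉ Accept), but the regex matches it → eliminate
  (B) (0|1)*10: on '10' the DFA goes S → T → S and rejects (S ∉ Accept), but the regex matches it → eliminate
  (C) (0|1)*11(0|1)*: agrees with the DFA on every string of length ≤ 6
  (D) (0|1)*1: on '1' the DFA goes S → T and rejects (T ∉ Accept), but the regex matches it → eliminate
Only (C) is consistent with the DFA.
(C) (0|1)*11(0|1)*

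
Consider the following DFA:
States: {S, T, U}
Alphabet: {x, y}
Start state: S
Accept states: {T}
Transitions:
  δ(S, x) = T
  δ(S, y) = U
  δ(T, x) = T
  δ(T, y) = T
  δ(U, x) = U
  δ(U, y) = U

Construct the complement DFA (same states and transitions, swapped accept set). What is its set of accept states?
Complement accept states = All states \ Original accept states
= {S, T, U} \ {T}
{S, U}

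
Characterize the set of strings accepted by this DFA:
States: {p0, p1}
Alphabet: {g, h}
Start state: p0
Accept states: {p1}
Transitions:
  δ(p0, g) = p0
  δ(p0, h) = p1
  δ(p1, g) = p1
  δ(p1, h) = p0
Testing a few strings:
  'g' → reject
  'gh' → accept
  'hhh' → accept
  'ghh' → reject
State roles: p0=even number of h's so far; p1=odd number of h's so far
All strings over {g,h} with an odd number of h's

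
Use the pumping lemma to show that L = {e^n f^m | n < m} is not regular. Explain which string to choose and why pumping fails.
Assume L is regular with pumping length p. Idea: pumping up the e-block makes the e-count reach the f-count.
Choose s = e^p f^(p+1) ∈ L. By the pumping lemma, s = xyz with |xy| ≤ p, |y| > 0, so y = e^k with k ≥ 1. Then xy²z = e^(p+k) f^(p+1). Since p+k ≥ p+1, the number of e's is no longer strictly less than the number of f's, so xy²z ∉ L.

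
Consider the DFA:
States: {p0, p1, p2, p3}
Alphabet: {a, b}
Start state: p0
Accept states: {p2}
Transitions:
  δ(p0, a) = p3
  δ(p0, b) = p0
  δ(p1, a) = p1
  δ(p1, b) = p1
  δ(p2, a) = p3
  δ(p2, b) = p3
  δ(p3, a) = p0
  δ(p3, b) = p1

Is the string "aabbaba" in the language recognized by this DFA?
Processing string "aabbaba":
  p0 --a--> p3
  p3 --a--> p0
  p0 --b--> p0
  p0 --b--> p0
  p0 --a--> p3
  p3 --b--> p1
  p1 --a--> p1
Final state: p1
Accept states: {p2}
No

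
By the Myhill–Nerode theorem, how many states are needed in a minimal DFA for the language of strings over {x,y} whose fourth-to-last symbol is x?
By Myhill–Nerode, count the distinguishable equivalence classes: 2^4 = 16 classes — the DFA must remember the last 4 symbols read; every pair of distinct length-4 suffixes is distinguishable by some continuation.
16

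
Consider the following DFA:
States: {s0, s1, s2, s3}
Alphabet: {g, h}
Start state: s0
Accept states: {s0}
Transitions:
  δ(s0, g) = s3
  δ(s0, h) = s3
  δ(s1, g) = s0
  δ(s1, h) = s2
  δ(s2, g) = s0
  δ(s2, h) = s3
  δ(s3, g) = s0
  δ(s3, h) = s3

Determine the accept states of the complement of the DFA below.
Complement accept states = All states \ Original accept states
= {s0, s1, s2, s3} \ {s0}
{s1, s2, s3}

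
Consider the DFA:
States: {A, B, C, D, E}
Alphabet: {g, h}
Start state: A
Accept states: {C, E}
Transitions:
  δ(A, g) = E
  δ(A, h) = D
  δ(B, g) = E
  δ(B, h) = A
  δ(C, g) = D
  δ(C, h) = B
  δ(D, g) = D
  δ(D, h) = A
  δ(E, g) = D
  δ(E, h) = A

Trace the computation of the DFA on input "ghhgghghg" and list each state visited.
read 'g': A → E
  read 'h': E → A
  read 'h': A → D
  read 'g': D → D
  read 'g': D → D
  read 'h': D → A
  read 'g': A → E
  read 'h': E → A
  read 'g': A → E
A -> E -> A -> D -> D -> D -> A -> E -> A -> E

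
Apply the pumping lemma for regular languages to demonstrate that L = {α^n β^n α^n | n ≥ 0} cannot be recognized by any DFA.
Assume L is regular with pumping length p. Idea: pumping the first α-block unbalances it against the other two.
Choose s = α^p β^p α^p ∈ L (|s| = 3p ≥ p). By the pumping lemma, s = xyz with |xy| ≤ p, |y| > 0, so y = α^k with k ≥ 1, inside the first α-block. Then xy²z = α^(p+k) β^p α^p. The first block has length p+k ≠ p, so the three block lengths are no longer equal and xy²z ∉ L.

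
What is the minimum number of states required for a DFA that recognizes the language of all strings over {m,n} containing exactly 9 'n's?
By Myhill–Nerode, count the distinguishable equivalence classes: 11 classes — having seen 0, 1, …, 9, or >9 copies of 'n'; the count-9 class is the only accepting one and >9 is dead.
11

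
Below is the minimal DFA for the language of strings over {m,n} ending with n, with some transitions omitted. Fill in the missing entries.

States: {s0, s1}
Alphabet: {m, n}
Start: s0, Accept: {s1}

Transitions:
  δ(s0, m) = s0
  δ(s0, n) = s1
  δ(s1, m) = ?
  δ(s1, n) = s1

From the language and accept set, identify what each state tracks — s0: last symbol not n; s1: last symbol is n.
Each missing δ(q, a) is the state matching the new tracked value after reading a.
δ(s1, m) = s0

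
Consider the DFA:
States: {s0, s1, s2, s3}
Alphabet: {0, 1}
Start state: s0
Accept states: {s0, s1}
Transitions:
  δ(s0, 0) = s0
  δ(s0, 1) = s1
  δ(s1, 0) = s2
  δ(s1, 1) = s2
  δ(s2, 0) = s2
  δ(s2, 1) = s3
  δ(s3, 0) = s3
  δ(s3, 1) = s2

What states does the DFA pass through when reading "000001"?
read '0': s0 → s0
  read '0': s0 → s0
  read '0': s0 → s0
  read '0': s0 → s0
  read '0': s0 → s0
  read '1': s0 → s1
s0 -> s0 -> s0 -> s0 -> s0 -> s0 -> s1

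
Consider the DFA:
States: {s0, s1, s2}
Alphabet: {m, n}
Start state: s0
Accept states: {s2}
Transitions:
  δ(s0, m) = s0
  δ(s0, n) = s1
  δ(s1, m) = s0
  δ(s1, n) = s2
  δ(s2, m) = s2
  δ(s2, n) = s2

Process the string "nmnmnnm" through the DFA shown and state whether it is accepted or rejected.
Processing string "nmnmnnm":
  s0 --n--> s1
  s1 --m--> s0
  s0 --n--> s1
  s1 --m--> s0
  s0 --n--> s1
  s1 --n--> s2
  s2 --m--> s2
Final state: s2
Accept states: {s2}
Yes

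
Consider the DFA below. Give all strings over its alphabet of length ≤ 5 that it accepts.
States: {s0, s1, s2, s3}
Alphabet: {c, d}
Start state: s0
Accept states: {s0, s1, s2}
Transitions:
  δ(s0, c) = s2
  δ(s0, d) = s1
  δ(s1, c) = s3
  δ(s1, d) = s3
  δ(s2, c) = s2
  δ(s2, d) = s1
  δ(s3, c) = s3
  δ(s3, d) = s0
ε, c, d, cc, cd, ccc, ccd, dcd, ddd, cccc, cccd, cdcd, cddd, dccd, dcdc, dcdd, ddcd, dddc, dddd, ccccc, ccccd, ccdcd, ccddd, cdccd, cdcdc, cdcdd, cddcd, cdddc, cdddd, dcccd, dccdc, dccdd, dcdcc, dcdcd, ddccd, ddcdc, ddcdd, dddcc, dddcd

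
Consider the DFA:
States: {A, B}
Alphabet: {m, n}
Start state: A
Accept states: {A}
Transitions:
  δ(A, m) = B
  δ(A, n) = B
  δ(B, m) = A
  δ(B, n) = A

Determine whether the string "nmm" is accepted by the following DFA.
Processing string "nmm":
  A --n--> B
  B --m--> A
  A --m--> B
Final state: B
Accept states: {A}
No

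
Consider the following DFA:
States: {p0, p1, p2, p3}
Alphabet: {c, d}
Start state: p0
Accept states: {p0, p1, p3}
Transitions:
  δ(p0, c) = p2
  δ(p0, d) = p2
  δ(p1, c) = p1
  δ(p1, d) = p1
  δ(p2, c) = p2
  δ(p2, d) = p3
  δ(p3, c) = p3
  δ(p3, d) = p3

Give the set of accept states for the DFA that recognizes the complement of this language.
Complement accept states = All states \ Original accept states
= {p0, p1, p2, p3} \ {p0, p1, p3}
{p2}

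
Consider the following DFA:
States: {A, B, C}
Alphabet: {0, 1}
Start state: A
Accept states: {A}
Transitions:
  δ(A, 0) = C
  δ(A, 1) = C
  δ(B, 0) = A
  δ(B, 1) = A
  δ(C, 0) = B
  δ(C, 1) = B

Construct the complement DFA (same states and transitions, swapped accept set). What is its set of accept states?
Complement accept states = All states \ Original accept states
= {A, B, C} \ {A}
{B, C}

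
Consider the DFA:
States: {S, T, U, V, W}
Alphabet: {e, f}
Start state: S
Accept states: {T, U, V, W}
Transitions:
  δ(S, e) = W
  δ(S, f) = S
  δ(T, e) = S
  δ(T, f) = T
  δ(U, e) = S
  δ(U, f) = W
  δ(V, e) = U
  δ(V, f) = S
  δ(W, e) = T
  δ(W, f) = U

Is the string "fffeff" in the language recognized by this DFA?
Processing string "fffeff":
  S --f--> S
  S --f--> S
  S --f--> S
  S --e--> W
  W --f--> U
  U --f--> W
Final state: W
Accept states: {T, U, V, W}
Yes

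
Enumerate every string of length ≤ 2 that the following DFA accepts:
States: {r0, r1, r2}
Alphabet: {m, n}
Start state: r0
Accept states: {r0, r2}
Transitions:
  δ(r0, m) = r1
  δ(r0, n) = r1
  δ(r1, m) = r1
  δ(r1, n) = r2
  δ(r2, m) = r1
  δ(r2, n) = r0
ε, mn, nn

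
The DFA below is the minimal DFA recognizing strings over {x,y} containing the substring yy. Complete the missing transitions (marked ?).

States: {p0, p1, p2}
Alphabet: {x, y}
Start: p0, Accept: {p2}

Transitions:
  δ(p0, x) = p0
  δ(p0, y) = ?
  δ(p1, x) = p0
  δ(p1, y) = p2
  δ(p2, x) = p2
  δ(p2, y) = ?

From the language and accept set, identify what each state tracks — p0: no progress toward yy; p1: one trailing y; p2: substring yy seen.
Each missing δ(q, a) is the state matching the new tracked value after reading a.
δ(p0, y) = p1; δ(p2, y) = p2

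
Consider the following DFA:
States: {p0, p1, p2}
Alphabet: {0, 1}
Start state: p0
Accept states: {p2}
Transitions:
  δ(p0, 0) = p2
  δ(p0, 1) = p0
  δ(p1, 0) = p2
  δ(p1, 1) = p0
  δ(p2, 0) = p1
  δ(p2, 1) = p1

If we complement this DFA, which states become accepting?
Complement accept states = All states \ Original accept states
= {p0, p1, p2} \ {p2}
{p0, p1}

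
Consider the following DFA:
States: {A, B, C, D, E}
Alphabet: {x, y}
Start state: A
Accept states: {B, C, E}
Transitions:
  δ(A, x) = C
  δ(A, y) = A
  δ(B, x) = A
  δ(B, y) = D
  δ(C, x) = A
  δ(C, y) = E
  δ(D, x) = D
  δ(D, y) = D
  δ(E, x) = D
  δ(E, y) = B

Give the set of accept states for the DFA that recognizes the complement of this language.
Complement accept states = All states \ Original accept states
= {A, B, C, D, E} \ {B, C, E}
{A, D}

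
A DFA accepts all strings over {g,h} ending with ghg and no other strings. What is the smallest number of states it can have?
By Myhill–Nerode, count the distinguishable equivalence classes: 4 classes — one per longest suffix of the input that is a prefix of 'ghg' (lengths 0 through 3); only the length-3 class is accepting.
4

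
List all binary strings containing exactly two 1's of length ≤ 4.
11, 011, 101, 110, 0011, 0101, 0110, 1001, 1010, 1100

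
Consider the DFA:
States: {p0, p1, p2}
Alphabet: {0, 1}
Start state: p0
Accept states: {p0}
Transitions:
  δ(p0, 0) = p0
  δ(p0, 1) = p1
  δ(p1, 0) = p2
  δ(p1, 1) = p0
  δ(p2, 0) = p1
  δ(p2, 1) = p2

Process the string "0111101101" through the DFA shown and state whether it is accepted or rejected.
Processing string "0111101101":
  p0 --0--> p0
  p0 --1--> p1
  p1 --1--> p0
  p0 --1--> p1
  p1 --1--> p0
  p0 --0--> p0
  p0 --1--> p1
  p1 --1--> p0
  p0 --0--> p0
  p0 --1--> p1
Final state: p1
Accept states: {p0}
No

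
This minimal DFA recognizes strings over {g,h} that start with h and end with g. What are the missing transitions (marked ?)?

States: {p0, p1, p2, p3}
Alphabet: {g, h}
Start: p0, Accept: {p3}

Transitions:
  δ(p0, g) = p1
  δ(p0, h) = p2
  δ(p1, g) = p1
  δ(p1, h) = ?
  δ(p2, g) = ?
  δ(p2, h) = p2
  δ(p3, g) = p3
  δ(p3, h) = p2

From the language and accept set, identify what each state tracks — p0: no input read; p1: started with g (dead); p2: started with h, last symbol h; p3: started with h, last symbol g.
Each missing δ(q, a) is the state matching the new tracked value after reading a.
δ(p1, h) = p1; δ(p2, g) = p3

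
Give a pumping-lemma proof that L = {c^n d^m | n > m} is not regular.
Assume L is regular with pumping length p. Idea: pumping down the c-block drops the c-count to at most the d-count.
Choose s = c^(p+1) d^p ∈ L (|s| = 2p+1 ≥ p). By the pumping lemma, s = xyz with |xy| ≤ p, |y| > 0, so y = c^k with k ≥ 1. Take i = 0: xz = c^(p+1−k) d^p. Since k ≥ 1, p+1−k ≤ p, so the number of c's is no longer strictly greater than the number of d's, hence xz ∉ L.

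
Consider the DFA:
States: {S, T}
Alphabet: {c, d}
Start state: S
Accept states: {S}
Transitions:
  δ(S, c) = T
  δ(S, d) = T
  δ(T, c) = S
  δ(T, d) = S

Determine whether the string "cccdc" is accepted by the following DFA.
Processing string "cccdc":
  S --c--> T
  T --c--> S
  S --c--> T
  T --d--> S
  S --c--> T
Final state: T
Accept states: {S}
No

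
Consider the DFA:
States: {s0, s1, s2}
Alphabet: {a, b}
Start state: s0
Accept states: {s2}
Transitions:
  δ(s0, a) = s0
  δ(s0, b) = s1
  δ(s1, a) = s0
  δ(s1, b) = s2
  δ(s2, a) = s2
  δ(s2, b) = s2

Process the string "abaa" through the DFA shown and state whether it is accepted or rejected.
Processing string "abaa":
  s0 --a--> s0
  s0 --b--> s1
  s1 --a--> s0
  s0 --a--> s0
Final state: s0
Accept states: {s2}
No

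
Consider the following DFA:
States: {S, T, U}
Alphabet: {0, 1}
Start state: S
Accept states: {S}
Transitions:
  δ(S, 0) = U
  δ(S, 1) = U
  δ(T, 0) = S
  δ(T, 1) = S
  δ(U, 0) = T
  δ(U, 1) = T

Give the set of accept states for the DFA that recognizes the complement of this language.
Complement accept states = All states \ Original accept states
= {S, T, U} \ {S}
{T, U}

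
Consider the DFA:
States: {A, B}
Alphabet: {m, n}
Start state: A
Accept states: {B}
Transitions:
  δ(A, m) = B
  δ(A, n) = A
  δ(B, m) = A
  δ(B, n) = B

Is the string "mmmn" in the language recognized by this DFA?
Processing string "mmmn":
  A --m--> B
  B --m--> A
  A --m--> B
  B --n--> B
Final state: B
Accept states: {B}
Yes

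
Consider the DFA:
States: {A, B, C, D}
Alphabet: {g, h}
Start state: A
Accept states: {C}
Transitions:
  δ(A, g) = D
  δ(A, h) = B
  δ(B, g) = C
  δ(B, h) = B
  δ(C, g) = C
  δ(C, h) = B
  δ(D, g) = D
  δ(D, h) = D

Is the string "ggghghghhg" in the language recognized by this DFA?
Processing string "ggghghghhg":
  A --g--> D
  D --g--> D
  D --g--> D
  D --h--> D
  D --g--> D
  D --h--> D
  D --g--> D
  D --h--> D
  D --h--> D
  D --g--> D
Final state: D
Accept states: {C}
No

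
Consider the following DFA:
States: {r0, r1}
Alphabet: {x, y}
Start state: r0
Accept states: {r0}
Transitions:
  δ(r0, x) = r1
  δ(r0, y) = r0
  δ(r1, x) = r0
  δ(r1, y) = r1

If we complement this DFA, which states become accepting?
Complement accept states = All states \ Original accept states
= {r0, r1} \ {r0}
{r1}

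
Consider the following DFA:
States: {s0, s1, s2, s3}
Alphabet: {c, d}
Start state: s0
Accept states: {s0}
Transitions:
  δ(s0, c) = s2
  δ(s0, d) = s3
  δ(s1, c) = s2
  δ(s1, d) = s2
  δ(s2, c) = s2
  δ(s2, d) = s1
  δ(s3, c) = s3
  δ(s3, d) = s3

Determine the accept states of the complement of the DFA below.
Complement accept states = All states \ Original accept states
= {s0, s1, s2, s3} \ {s0}
{s1, s2, s3}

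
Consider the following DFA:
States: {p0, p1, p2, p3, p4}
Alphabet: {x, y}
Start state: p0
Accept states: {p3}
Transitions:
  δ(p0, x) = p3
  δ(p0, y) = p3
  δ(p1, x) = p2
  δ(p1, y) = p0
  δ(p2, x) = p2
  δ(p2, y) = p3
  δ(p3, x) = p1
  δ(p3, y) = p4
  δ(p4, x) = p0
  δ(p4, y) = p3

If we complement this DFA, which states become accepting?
Complement accept states = All states \ Original accept states
= {p0, p1, p2, p3, p4} \ {p3}
{p0, p1, p2, p4}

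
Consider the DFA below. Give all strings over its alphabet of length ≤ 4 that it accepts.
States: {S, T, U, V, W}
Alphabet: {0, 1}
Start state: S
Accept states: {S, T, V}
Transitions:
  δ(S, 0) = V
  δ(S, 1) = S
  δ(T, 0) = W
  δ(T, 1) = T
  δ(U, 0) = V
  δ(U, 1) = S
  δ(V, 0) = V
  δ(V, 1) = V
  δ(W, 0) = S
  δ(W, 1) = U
ε, 0, 1, 00, 01, 10, 11, 000, 001, 010, 011, 100, 101, 110, 111, 0000, 0001, 0010, 0011, 0100, 0101, 0110, 0111, 1000, 1001, 1010, 1011, 1100, 1101, 1110, 1111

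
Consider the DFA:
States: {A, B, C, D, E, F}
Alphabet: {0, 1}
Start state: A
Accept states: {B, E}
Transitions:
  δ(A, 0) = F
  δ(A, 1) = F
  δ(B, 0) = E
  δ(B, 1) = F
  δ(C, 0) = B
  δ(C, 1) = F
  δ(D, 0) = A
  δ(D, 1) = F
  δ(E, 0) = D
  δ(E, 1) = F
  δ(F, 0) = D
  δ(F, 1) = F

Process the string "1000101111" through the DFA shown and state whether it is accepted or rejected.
Processing string "1000101111":
  A --1--> F
  F --0--> D
  D --0--> A
  A --0--> F
  F --1--> F
  F --0--> D
  D --1--> F
  F --1--> F
  F --1--> F
  F --1--> F
Final state: F
Accept states: {B, E}
No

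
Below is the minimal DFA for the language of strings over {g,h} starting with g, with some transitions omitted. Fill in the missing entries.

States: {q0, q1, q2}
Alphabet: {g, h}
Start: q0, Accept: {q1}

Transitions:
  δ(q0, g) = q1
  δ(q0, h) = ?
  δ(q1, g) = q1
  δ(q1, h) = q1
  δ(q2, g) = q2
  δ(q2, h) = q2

From the language and accept set, identify what each state tracks — q0: no input read; q1: started with g; q2: started with h (dead).
Each missing δ(q, a) is the state matching the new tracked value after reading a.
δ(q0, h) = q2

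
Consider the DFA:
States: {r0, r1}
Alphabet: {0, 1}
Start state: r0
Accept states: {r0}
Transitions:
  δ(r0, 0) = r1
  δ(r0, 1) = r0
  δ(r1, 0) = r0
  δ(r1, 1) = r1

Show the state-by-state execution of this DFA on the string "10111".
read '1': r0 → r0
  read '0': r0 → r1
  read '1': r1 → r1
  read '1': r1 → r1
  read '1': r1 → r1
r0 -> r0 -> r1 -> r1 -> r1 -> r1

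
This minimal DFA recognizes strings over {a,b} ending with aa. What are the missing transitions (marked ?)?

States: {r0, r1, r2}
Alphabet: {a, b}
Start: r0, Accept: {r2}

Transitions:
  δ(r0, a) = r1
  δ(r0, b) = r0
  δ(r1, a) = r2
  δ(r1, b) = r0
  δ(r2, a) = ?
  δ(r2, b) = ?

From the language and accept set, identify what each state tracks — r0: last symbol not a; r1: one trailing a; r2: two trailing a's.
Each missing δ(q, a) is the state matching the new tracked value after reading a.
δ(r2, a) = r2; δ(r2, b) = r0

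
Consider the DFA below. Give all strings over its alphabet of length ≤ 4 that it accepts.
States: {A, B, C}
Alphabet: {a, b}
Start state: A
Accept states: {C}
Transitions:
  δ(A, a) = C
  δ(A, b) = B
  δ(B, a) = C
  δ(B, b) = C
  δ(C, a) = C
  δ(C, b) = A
a, aa, ba, bb, aaa, aba, baa, bba, aaaa, aaba, abaa, abba, abbb, baaa, baba, bbaa, bbba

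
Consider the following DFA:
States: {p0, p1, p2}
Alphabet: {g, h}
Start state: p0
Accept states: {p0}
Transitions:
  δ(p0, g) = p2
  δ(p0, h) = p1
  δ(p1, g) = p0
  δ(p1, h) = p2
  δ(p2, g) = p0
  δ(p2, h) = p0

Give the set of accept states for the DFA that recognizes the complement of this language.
Complement accept states = All states \ Original accept states
= {p0, p1, p2} \ {p0}
{p1, p2}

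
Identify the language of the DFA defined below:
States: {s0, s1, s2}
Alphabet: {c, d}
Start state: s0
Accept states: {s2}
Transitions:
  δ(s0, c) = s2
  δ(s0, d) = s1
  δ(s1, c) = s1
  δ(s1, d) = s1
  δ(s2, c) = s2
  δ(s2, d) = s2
Testing a few strings:
  'cd' → accept
  'dc' → reject
  'c' → accept
  'd' → reject
State roles: s0=no input read; s1=started with d (dead); s2=started with c
All strings over {c,d} starting with c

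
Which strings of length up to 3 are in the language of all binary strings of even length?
ε, 00, 01, 10, 11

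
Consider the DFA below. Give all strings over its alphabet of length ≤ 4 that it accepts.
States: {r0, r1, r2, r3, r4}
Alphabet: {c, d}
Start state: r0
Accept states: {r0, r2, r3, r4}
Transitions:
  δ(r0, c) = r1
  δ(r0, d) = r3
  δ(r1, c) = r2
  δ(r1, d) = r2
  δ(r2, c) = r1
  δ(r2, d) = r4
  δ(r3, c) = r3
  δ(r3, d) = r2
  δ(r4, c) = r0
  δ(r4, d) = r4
ε, d, cc, cd, dc, dd, ccd, cdd, dcc, dcd, ddd, cccc, cccd, ccdc, ccdd, cdcc, cdcd, cddc, cddd, dccc, dccd, dcdd, ddcc, ddcd, dddc, dddd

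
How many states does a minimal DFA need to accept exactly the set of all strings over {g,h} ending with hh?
By Myhill–Nerode, count the distinguishable equivalence classes: 3 classes — one per longest suffix of the input that is a prefix of 'hh' (lengths 0 through 2); only the length-2 class is accepting.
3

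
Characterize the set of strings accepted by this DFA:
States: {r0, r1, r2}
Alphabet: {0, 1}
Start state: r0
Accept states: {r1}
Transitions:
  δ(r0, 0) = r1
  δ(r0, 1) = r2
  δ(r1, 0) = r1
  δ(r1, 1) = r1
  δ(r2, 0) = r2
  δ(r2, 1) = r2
Testing a few strings:
  '11' → reject
  '0' → accept
  '011' → accept
  '001' → accept
State roles: r0=no input read; r1=started with 0; r2=started with 1 (dead)
All binary strings starting with 0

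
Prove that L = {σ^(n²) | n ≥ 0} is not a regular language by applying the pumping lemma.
Assume L is regular with pumping length p. Idea: pumping adds a fixed amount, but gaps between consecutive squares grow.
Choose s = σ^(p²) (length p² ≥ p). By the pumping lemma, s = xyz with |xy| ≤ p, |y| > 0, so |y| = k with 1 ≤ k ≤ p. Then |xy²z| = p²+k. Since p² < p²+k ≤ p²+p < (p+1)², the length p²+k lies strictly between consecutive squares, so it is not a perfect square and xy²z ∉ L.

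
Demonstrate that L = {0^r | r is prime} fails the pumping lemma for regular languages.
Assume L is regular with pumping length p. Idea: pumping by a suitable count produces a composite length.
Let q be a prime with q ≥ p and choose s = 0^q ∈ L. By the pumping lemma, s = xyz with |xy| ≤ p, |y| = k ≥ 1. Take i = q+1: |xy^(q+1)z| = q + q·k = q(1+k). Since q ≥ 2 and 1+k ≥ 2, q(1+k) is composite, so xy^(q+1)z ∉ L.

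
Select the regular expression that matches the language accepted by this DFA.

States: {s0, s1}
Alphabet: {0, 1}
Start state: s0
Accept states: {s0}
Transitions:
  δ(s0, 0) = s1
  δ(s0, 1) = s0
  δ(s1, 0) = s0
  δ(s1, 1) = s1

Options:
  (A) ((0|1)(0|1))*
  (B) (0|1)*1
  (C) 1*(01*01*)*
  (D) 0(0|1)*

Check each option against the DFA on short strings; one disagreement eliminates an option:
  (A) ((0|1)(0|1))*: on '1' the DFA goes s0 → s0 and accepts (s0 ∈ Accept), but the regex does not match it → eliminate
  (B) (0|1)*1: on ε the DFA stays in s0 and accepts (s0 ∈ Accept), but the regex does not match it → eliminate
  (C) 1*(01*01*)*: agrees with the DFA on every string of length ≤ 6
  (D) 0(0|1)*: on ε the DFA stays in s0 and accepts (s0 ∈ Accept), but the regex does not match it → eliminate
Only (C) is consistent with the DFA.
(C) 1*(01*01*)*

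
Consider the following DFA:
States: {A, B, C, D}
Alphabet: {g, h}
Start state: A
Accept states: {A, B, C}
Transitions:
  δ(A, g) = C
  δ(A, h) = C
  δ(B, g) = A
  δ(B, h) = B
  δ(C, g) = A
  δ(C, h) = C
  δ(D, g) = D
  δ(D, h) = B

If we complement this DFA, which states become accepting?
Complement accept states = All states \ Original accept states
= {A, B, C, D} \ {A, B, C}
{D}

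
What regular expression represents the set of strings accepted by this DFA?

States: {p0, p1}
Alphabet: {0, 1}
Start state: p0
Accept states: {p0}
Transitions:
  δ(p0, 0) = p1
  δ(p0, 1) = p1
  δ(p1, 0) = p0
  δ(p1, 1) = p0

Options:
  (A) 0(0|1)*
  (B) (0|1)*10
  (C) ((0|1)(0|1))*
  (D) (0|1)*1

Check each option against the DFA on short strings; one disagreement eliminates an option:
  (A) 0(0|1)*: on ε the DFA stays in p0 and accepts (p0 ∈ Accept), but the regex does not match it → eliminate
  (B) (0|1)*10: on ε the DFA stays in p0 and accepts (p0 ∈ Accept), but the regex does not match it → eliminate
  (C) ((0|1)(0|1))*: agrees with the DFA on every string of length ≤ 6
  (D) (0|1)*1: on ε the DFA stays in p0 and accepts (p0 ∈ Accept), but the regex does not match it → eliminate
Only (C) is consistent with the DFA.
(C) ((0|1)(0|1))*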